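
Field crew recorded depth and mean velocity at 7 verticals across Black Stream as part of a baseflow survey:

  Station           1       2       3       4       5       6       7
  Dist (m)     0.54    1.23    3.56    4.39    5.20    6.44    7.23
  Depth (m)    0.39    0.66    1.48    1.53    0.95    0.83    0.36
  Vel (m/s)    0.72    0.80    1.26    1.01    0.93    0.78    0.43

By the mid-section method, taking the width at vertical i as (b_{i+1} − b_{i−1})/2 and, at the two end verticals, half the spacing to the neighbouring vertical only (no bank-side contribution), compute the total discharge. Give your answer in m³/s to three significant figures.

6.73 m³/s

w_1 = (1.23 − 0.54)/2 = 0.345 m; q_1 = 0.72 × 0.39 × 0.345 = 0.09688 m³/s
w_2 = (3.56 − 0.54)/2 = 1.51 m; q_2 = 0.80 × 0.66 × 1.51 = 0.7973 m³/s
w_3 = (4.39 − 1.23)/2 = 1.58 m; q_3 = 1.26 × 1.48 × 1.58 = 2.946 m³/s
w_4 = (5.20 − 3.56)/2 = 0.82 m; q_4 = 1.01 × 1.53 × 0.82 = 1.267 m³/s
w_5 = (6.44 − 4.39)/2 = 1.025 m; q_5 = 0.93 × 0.95 × 1.025 = 0.9056 m³/s
w_6 = (7.23 − 5.20)/2 = 1.015 m; q_6 = 0.78 × 0.83 × 1.015 = 0.6571 m³/s
w_7 = (7.23 − 6.44)/2 = 0.395 m; q_7 = 0.43 × 0.36 × 0.395 = 0.06115 m³/s
Q = Σ qᵢ = 6.732 m³/s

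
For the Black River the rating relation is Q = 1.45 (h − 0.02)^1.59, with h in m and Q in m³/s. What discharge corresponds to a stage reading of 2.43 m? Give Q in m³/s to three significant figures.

5.87 m³/s

Q = 1.45 × (2.43 − 0.02)^1.59 = 1.45 × 2.41^1.59 = 5.872 m³/s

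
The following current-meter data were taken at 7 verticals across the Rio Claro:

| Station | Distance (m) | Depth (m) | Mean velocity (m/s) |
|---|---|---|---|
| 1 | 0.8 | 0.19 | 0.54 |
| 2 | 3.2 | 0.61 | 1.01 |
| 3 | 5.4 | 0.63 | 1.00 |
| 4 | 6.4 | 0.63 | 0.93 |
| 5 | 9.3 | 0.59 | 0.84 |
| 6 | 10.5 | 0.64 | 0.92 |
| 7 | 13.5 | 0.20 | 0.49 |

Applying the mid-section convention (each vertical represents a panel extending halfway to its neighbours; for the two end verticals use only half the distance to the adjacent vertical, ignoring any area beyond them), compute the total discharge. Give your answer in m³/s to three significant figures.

w_1 = (3.2 − 0.8)/2 = 1.2 m; q_1 = 0.54 × 0.19 × 1.2 = 0.1231 m³/s
w_2 = (5.4 − 0.8)/2 = 2.3 m; q_2 = 1.01 × 0.61 × 2.3 = 1.417 m³/s
w_3 = (6.4 − 3.2)/2 = 1.6 m; q_3 = 1.00 × 0.63 × 1.6 = 1.008 m³/s
w_4 = (9.3 − 5.4)/2 = 1.95 m; q_4 = 0.93 × 0.63 × 1.95 = 1.143 m³/s
w_5 = (10.5 − 6.4)/2 = 2.05 m; q_5 = 0.84 × 0.59 × 2.05 = 1.016 m³/s
w_6 = (13.5 − 9.3)/2 = 2.1 m; q_6 = 0.92 × 0.64 × 2.1 = 1.236 m³/s
w_7 = (13.5 − 10.5)/2 = 1.5 m; q_7 = 0.49 × 0.20 × 1.5 = 0.1470 m³/s
Q = Σ qᵢ = 6.090 m³/s

6.09 m³/s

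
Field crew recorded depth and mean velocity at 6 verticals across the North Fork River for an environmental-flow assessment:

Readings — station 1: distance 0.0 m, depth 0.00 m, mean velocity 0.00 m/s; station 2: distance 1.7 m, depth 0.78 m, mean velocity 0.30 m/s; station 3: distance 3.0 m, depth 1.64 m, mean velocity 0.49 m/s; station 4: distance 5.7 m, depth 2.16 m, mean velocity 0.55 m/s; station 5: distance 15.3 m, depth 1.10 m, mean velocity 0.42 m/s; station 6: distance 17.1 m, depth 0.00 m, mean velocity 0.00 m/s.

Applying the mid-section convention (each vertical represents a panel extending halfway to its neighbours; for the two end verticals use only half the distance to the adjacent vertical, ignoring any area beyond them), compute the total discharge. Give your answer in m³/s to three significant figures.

w_2 = (3.0 − 0.0)/2 = 1.5 m; q_2 = 0.30 × 0.78 × 1.5 = 0.3510 m³/s
w_3 = (5.7 − 1.7)/2 = 2 m; q_3 = 0.49 × 1.64 × 2 = 1.607 m³/s
w_4 = (15.3 − 3.0)/2 = 6.15 m; q_4 = 0.55 × 2.16 × 6.15 = 7.306 m³/s
w_5 = (17.1 − 5.7)/2 = 5.7 m; q_5 = 0.42 × 1.10 × 5.7 = 2.633 m³/s
Stations 1, 6 contribute zero (depth or velocity is 0).
Q = Σ qᵢ = 11.90 m³/s

11.9 m³/s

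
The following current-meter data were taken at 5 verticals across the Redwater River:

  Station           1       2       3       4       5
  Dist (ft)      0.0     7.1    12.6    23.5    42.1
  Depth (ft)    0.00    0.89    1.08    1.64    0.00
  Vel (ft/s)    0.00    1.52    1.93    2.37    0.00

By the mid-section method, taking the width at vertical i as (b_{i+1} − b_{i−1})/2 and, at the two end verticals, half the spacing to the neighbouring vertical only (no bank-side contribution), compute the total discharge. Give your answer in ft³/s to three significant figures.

82.9 ft³/s

w_2 = (12.6 − 0.0)/2 = 6.3 ft; q_2 = 1.52 × 0.89 × 6.3 = 8.523 ft³/s
w_3 = (23.5 − 7.1)/2 = 8.2 ft; q_3 = 1.93 × 1.08 × 8.2 = 17.09 ft³/s
w_4 = (42.1 − 12.6)/2 = 14.75 ft; q_4 = 2.37 × 1.64 × 14.75 = 57.33 ft³/s
Stations 1, 5 contribute zero (depth or velocity is 0).
Q = Σ qᵢ = 82.95 ft³/s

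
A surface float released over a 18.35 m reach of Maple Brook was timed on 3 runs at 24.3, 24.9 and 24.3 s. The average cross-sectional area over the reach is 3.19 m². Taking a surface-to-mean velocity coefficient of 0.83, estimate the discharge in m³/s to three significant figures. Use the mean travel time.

1.98 m³/s

t̄ = (24.3 + 24.9 + 24.3) / 3 = 24.5 s
v_surface = L / t̄ = 18.35 / 24.5 = 0.7490 m/s
v_mean = 0.83 × 0.7490 = 0.6217 m/s
Q = A × v_mean = 3.19 × 0.6217 = 1.983 m³/s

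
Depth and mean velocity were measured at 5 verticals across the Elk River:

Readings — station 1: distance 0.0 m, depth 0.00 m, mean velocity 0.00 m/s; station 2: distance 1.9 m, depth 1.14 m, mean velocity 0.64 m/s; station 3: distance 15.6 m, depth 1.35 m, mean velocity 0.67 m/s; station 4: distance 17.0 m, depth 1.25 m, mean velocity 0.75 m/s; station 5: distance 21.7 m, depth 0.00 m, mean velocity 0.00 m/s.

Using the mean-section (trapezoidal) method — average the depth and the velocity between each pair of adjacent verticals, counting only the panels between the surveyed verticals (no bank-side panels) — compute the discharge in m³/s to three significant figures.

13.9 m³/s

Panel 1-2: Δb = 1.9 m, d̄ = (0.00+1.14)/2 = 0.57, v̄ = (0.00+0.64)/2 = 0.32 → q = 1.9×0.57×0.32 = 0.3466 m³/s
Panel 2-3: Δb = 13.7 m, d̄ = (1.14+1.35)/2 = 1.245, v̄ = (0.64+0.67)/2 = 0.655 → q = 13.7×1.245×0.655 = 11.17 m³/s
Panel 3-4: Δb = 1.4 m, d̄ = (1.35+1.25)/2 = 1.3, v̄ = (0.67+0.75)/2 = 0.71 → q = 1.4×1.3×0.71 = 1.292 m³/s
Panel 4-5: Δb = 4.7 m, d̄ = (1.25+0.00)/2 = 0.625, v̄ = (0.75+0.00)/2 = 0.375 → q = 4.7×0.625×0.375 = 1.102 m³/s
Q = Σ q = 13.91 m³/s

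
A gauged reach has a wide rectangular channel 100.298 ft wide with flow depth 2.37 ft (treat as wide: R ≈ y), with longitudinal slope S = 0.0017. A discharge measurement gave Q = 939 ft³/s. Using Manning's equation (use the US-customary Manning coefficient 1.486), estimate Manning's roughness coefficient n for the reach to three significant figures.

0.0276

A = b·y = 100.298 × 2.37 = 237.7 ft²
Wide channel: R ≈ y = 2.37 ft
n = (1.486/Q)·A·R^(2/3)·S^(1/2) = (1.486/939) × 237.7 × 1.778 × 0.04123 = 0.02757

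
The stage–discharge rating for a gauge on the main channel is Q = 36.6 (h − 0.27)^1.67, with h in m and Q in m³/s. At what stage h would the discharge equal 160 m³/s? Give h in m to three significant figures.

h − h₀ = (Q/C)^(1/b) = (160/36.6)^(1/1.67) = 2.419 m
h = 0.27 + 2.419 = 2.689 m

2.69 m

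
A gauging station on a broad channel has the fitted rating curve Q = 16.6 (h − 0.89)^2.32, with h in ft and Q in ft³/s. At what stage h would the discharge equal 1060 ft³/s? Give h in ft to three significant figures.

h − h₀ = (Q/C)^(1/b) = (1060/16.6)^(1/2.32) = 5.999 ft
h = 0.89 + 5.999 = 6.889 ft

6.89 ft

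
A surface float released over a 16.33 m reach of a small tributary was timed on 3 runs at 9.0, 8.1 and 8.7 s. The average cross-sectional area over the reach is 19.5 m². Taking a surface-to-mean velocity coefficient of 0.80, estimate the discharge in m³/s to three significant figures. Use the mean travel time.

t̄ = (9.0 + 8.1 + 8.7) / 3 = 8.6 s
v_surface = L / t̄ = 16.33 / 8.6 = 1.899 m/s
v_mean = 0.80 × 1.899 = 1.519 m/s
Q = A × v_mean = 19.5 × 1.519 = 29.62 m³/s

29.6 m³/s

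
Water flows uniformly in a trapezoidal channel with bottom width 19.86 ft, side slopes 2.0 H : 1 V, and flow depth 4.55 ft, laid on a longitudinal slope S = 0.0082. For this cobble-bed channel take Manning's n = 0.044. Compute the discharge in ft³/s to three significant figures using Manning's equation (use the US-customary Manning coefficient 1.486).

A = (b + z·y)·y = (19.86 + 2.0×4.55)×4.55 = 131.8 ft²
P = b + 2y√(1+z²) = 19.86 + 2×4.55×√(1+2.0²) = 40.21 ft
R = A/P = 131.8/40.21 = 3.277 ft
Q = (1.486/n)·A·R^(2/3)·S^(1/2) = (1.486/0.044) × 131.8 × 3.277^(2/3) × 0.0082^(1/2) = 889.1 ft³/s

889 ft³/s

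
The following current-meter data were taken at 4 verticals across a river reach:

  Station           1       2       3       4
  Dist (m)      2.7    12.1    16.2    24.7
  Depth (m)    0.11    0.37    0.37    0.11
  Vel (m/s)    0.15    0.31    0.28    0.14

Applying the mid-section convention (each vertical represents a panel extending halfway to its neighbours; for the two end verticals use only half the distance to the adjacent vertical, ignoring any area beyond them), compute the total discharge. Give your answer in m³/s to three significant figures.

w_1 = (12.1 − 2.7)/2 = 4.7 m; q_1 = 0.15 × 0.11 × 4.7 = 0.07755 m³/s
w_2 = (16.2 − 2.7)/2 = 6.75 m; q_2 = 0.31 × 0.37 × 6.75 = 0.7742 m³/s
w_3 = (24.7 − 12.1)/2 = 6.3 m; q_3 = 0.28 × 0.37 × 6.3 = 0.6527 m³/s
w_4 = (24.7 − 16.2)/2 = 4.25 m; q_4 = 0.14 × 0.11 × 4.25 = 0.06545 m³/s
Q = Σ qᵢ = 1.570 m³/s

1.57 m³/s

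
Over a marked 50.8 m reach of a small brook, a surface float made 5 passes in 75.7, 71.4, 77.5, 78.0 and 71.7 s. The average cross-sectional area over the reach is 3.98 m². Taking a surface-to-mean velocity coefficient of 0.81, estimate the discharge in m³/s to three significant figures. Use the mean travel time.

2.19 m³/s

t̄ = (75.7 + 71.4 + 77.5 + 78.0 + 71.7) / 5 = 74.86 s
v_surface = L / t̄ = 50.8 / 74.86 = 0.6786 m/s
v_mean = 0.81 × 0.6786 = 0.5497 m/s
Q = A × v_mean = 3.98 × 0.5497 = 2.188 m³/s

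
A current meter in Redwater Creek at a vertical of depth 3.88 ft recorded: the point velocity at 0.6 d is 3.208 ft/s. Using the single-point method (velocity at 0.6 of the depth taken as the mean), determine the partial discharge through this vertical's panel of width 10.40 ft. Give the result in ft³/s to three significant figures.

v̄ = v₀.₆ = 3.208 ft/s
q = v̄ × d × w = 3.208 × 3.88 × 10.40 = 129.4 ft³/s

129 ft³/s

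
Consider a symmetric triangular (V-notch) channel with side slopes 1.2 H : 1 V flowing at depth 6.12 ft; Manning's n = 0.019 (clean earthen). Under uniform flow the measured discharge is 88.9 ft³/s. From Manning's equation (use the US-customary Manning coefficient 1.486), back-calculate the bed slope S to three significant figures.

0.000205

A = z·y² = 1.2×6.12² = 44.95 ft²
P = 2y√(1+z²) = 2×6.12×√(1+1.2²) = 19.12 ft
R = A/P = 44.95/19.12 = 2.351 ft
S = (Q·n / (1.486·A·R^(2/3)))² = (88.9×0.019 / (1.486×44.95×1.768))² = 0.0002046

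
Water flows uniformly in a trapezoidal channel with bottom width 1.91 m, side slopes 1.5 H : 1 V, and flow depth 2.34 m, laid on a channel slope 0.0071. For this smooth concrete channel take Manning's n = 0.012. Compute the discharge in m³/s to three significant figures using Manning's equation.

A = (b + z·y)·y = (1.91 + 1.5×2.34)×2.34 = 12.68 m²
P = b + 2y√(1+z²) = 1.91 + 2×2.34×√(1+1.5²) = 10.35 m
R = A/P = 12.68/10.35 = 1.226 m
Q = (1/n)·A·R^(2/3)·S^(1/2) = (1/0.012) × 12.68 × 1.226^(2/3) × 0.0071^(1/2) = 102.0 m³/s

102 m³/s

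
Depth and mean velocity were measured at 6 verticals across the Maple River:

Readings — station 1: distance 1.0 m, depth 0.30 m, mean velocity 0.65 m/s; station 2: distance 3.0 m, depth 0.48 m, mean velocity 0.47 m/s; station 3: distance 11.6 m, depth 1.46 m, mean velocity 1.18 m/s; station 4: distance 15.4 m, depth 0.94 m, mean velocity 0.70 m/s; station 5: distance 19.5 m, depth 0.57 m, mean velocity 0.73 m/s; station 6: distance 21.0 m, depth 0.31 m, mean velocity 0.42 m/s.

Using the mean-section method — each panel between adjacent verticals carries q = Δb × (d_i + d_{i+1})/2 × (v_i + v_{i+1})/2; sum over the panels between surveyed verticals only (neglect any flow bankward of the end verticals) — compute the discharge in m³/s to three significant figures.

14.2 m³/s

Panel 1-2: Δb = 2 m, d̄ = (0.30+0.48)/2 = 0.39, v̄ = (0.65+0.47)/2 = 0.56 → q = 2×0.39×0.56 = 0.4368 m³/s
Panel 2-3: Δb = 8.6 m, d̄ = (0.48+1.46)/2 = 0.97, v̄ = (0.47+1.18)/2 = 0.825 → q = 8.6×0.97×0.825 = 6.882 m³/s
Panel 3-4: Δb = 3.8 m, d̄ = (1.46+0.94)/2 = 1.2, v̄ = (1.18+0.70)/2 = 0.94 → q = 3.8×1.2×0.94 = 4.286 m³/s
Panel 4-5: Δb = 4.1 m, d̄ = (0.94+0.57)/2 = 0.755, v̄ = (0.70+0.73)/2 = 0.715 → q = 4.1×0.755×0.715 = 2.213 m³/s
Panel 5-6: Δb = 1.5 m, d̄ = (0.57+0.31)/2 = 0.44, v̄ = (0.73+0.42)/2 = 0.575 → q = 1.5×0.44×0.575 = 0.3795 m³/s
Q = Σ q = 14.20 m³/s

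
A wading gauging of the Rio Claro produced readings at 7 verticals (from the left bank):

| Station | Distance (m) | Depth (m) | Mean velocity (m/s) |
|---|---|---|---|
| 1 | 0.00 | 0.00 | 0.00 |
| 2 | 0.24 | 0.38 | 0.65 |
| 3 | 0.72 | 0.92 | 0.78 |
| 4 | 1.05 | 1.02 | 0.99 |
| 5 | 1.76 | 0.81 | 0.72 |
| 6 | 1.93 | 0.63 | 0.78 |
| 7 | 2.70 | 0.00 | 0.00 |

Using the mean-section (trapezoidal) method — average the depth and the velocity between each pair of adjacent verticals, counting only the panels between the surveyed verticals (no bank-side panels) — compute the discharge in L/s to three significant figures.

Panel 1-2: Δb = 0.24 m, d̄ = (0.00+0.38)/2 = 0.19, v̄ = (0.00+0.65)/2 = 0.325 → q = 0.24×0.19×0.325 = 0.01482 m³/s
Panel 2-3: Δb = 0.48 m, d̄ = (0.38+0.92)/2 = 0.65, v̄ = (0.65+0.78)/2 = 0.715 → q = 0.48×0.65×0.715 = 0.2231 m³/s
Panel 3-4: Δb = 0.33 m, d̄ = (0.92+1.02)/2 = 0.97, v̄ = (0.78+0.99)/2 = 0.885 → q = 0.33×0.97×0.885 = 0.2833 m³/s
Panel 4-5: Δb = 0.71 m, d̄ = (1.02+0.81)/2 = 0.915, v̄ = (0.99+0.72)/2 = 0.855 → q = 0.71×0.915×0.855 = 0.5555 m³/s
Panel 5-6: Δb = 0.17 m, d̄ = (0.81+0.63)/2 = 0.72, v̄ = (0.72+0.78)/2 = 0.75 → q = 0.17×0.72×0.75 = 0.09180 m³/s
Panel 6-7: Δb = 0.77 m, d̄ = (0.63+0.00)/2 = 0.315, v̄ = (0.78+0.00)/2 = 0.39 → q = 0.77×0.315×0.39 = 0.09459 m³/s
Q = Σ q = 1.263 m³/s
= 1.263 × 1000 = 1263 L/s

1260 L/s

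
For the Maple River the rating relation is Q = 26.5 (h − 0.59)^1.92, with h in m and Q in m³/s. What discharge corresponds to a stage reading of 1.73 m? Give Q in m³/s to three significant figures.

34.1 m³/s

Q = 26.5 × (1.73 − 0.59)^1.92 = 26.5 × 1.14^1.92 = 34.08 m³/s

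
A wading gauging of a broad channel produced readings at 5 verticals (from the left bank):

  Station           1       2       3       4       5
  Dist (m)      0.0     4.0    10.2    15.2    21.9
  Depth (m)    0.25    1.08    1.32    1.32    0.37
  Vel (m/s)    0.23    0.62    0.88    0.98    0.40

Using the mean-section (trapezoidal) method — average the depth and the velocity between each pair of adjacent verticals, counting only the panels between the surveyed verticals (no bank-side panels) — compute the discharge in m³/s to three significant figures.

16.8 m³/s

Panel 1-2: Δb = 4 m, d̄ = (0.25+1.08)/2 = 0.665, v̄ = (0.23+0.62)/2 = 0.425 → q = 4×0.665×0.425 = 1.131 m³/s
Panel 2-3: Δb = 6.2 m, d̄ = (1.08+1.32)/2 = 1.2, v̄ = (0.62+0.88)/2 = 0.75 → q = 6.2×1.2×0.75 = 5.580 m³/s
Panel 3-4: Δb = 5 m, d̄ = (1.32+1.32)/2 = 1.32, v̄ = (0.88+0.98)/2 = 0.93 → q = 5×1.32×0.93 = 6.138 m³/s
Panel 4-5: Δb = 6.7 m, d̄ = (1.32+0.37)/2 = 0.845, v̄ = (0.98+0.40)/2 = 0.69 → q = 6.7×0.845×0.69 = 3.906 m³/s
Q = Σ q = 16.75 m³/s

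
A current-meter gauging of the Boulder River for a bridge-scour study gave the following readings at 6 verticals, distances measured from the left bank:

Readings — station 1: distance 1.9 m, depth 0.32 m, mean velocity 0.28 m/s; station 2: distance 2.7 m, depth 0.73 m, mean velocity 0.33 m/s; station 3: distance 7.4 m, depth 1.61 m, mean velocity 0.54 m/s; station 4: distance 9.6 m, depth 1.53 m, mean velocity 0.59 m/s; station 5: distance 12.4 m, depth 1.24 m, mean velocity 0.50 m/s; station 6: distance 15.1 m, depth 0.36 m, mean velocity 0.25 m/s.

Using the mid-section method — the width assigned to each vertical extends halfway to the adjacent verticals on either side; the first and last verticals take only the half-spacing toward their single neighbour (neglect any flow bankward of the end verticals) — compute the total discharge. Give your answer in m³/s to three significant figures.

w_1 = (2.7 − 1.9)/2 = 0.4 m; q_1 = 0.28 × 0.32 × 0.4 = 0.03584 m³/s
w_2 = (7.4 − 1.9)/2 = 2.75 m; q_2 = 0.33 × 0.73 × 2.75 = 0.6625 m³/s
w_3 = (9.6 − 2.7)/2 = 3.45 m; q_3 = 0.54 × 1.61 × 3.45 = 2.999 m³/s
w_4 = (12.4 − 7.4)/2 = 2.5 m; q_4 = 0.59 × 1.53 × 2.5 = 2.257 m³/s
w_5 = (15.1 − 9.6)/2 = 2.75 m; q_5 = 0.50 × 1.24 × 2.75 = 1.705 m³/s
w_6 = (15.1 − 12.4)/2 = 1.35 m; q_6 = 0.25 × 0.36 × 1.35 = 0.1215 m³/s
Q = Σ qᵢ = 7.781 m³/s

7.78 m³/s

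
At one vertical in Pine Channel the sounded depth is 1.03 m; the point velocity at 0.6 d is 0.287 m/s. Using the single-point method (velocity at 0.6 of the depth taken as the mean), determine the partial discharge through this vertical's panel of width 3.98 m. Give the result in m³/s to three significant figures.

1.18 m³/s

v̄ = v₀.₆ = 0.287 m/s
q = v̄ × d × w = 0.2870 × 1.03 × 3.98 = 1.177 m³/s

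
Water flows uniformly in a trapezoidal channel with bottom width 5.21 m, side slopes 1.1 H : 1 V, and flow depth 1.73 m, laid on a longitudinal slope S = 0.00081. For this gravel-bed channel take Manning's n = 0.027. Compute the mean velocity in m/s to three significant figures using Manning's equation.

A = (b + z·y)·y = (5.21 + 1.1×1.73)×1.73 = 12.31 m²
P = b + 2y√(1+z²) = 5.21 + 2×1.73×√(1+1.1²) = 10.35 m
R = A/P = 12.31/10.35 = 1.189 m
Q = (1/n)·A·R^(2/3)·S^(1/2) = (1/0.027) × 12.31 × 1.189^(2/3) × 0.00081^(1/2) = 14.55 m³/s
V = Q/A = 14.55/12.31 = 1.183 m/s

1.18 m/s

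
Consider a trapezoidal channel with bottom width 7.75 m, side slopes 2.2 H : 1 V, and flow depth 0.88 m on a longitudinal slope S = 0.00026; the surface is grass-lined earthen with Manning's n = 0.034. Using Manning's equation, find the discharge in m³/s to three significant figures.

A = (b + z·y)·y = (7.75 + 2.2×0.88)×0.88 = 8.524 m²
P = b + 2y√(1+z²) = 7.75 + 2×0.88×√(1+2.2²) = 12.00 m
R = A/P = 8.524/12.00 = 0.7101 m
Q = (1/n)·A·R^(2/3)·S^(1/2) = (1/0.034) × 8.524 × 0.7101^(2/3) × 0.00026^(1/2) = 3.218 m³/s

3.22 m³/s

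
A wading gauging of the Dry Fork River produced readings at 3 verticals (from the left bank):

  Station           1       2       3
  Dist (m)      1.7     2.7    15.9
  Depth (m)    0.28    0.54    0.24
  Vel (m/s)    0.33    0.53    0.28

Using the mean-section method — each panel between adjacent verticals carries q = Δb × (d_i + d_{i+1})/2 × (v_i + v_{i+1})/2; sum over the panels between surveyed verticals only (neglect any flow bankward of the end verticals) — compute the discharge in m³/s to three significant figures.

Panel 1-2: Δb = 1 m, d̄ = (0.28+0.54)/2 = 0.41, v̄ = (0.33+0.53)/2 = 0.43 → q = 1×0.41×0.43 = 0.1763 m³/s
Panel 2-3: Δb = 13.2 m, d̄ = (0.54+0.24)/2 = 0.39, v̄ = (0.53+0.28)/2 = 0.405 → q = 13.2×0.39×0.405 = 2.085 m³/s
Q = Σ q = 2.261 m³/s

2.26 m³/s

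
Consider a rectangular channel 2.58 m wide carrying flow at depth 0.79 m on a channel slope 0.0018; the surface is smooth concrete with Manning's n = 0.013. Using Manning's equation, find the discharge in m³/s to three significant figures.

4.13 m³/s

A = b·y = 2.58 × 0.79 = 2.038 m²
P = b + 2y = 2.58 + 2×0.79 = 4.160 m
R = A/P = 2.038/4.160 = 0.4900 m
Q = (1/n)·A·R^(2/3)·S^(1/2) = (1/0.013) × 2.038 × 0.4900^(2/3) × 0.0018^(1/2) = 4.134 m³/s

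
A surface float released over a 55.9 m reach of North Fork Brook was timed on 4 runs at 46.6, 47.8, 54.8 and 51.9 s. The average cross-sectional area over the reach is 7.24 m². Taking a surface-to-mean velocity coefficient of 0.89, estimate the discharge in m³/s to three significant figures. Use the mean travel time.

7.16 m³/s

t̄ = (46.6 + 47.8 + 54.8 + 51.9) / 4 = 50.275 s
v_surface = L / t̄ = 55.9 / 50.275 = 1.112 m/s
v_mean = 0.89 × 1.112 = 0.9896 m/s
Q = A × v_mean = 7.24 × 0.9896 = 7.165 m³/s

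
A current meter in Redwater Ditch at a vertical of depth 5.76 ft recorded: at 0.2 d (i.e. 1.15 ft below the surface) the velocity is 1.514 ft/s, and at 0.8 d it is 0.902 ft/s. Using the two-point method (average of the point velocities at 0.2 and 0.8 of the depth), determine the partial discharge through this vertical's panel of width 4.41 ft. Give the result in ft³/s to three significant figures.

30.7 ft³/s

v̄ = (1.514 + 0.902) / 2 = 1.208 ft/s
q = v̄ × d × w = 1.208 × 5.76 × 4.41 = 30.69 ft³/s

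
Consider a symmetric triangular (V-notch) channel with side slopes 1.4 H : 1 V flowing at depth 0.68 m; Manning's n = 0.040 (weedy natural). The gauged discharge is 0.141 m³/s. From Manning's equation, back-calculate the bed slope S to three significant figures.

A = z·y² = 1.4×0.68² = 0.6474 m²
P = 2y√(1+z²) = 2×0.68×√(1+1.4²) = 2.340 m
R = A/P = 0.6474/2.340 = 0.2767 m
S = (Q·n / (1·A·R^(2/3)))² = (0.141×0.040 / (1×0.6474×0.4246))² = 0.0004210

0.000421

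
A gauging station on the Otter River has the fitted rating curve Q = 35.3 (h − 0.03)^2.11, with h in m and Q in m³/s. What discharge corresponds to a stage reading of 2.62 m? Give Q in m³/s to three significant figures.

263 m³/s

Q = 35.3 × (2.62 − 0.03)^2.11 = 35.3 × 2.59^2.11 = 262.9 m³/s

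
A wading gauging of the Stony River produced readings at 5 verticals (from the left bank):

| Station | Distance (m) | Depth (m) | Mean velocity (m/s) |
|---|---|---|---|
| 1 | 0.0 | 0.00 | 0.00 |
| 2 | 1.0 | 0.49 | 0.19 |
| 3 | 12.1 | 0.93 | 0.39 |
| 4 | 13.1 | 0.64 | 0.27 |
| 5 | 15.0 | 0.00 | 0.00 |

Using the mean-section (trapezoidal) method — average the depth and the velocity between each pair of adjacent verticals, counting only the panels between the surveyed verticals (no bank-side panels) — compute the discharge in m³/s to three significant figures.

2.65 m³/s

Panel 1-2: Δb = 1 m, d̄ = (0.00+0.49)/2 = 0.245, v̄ = (0.00+0.19)/2 = 0.095 → q = 1×0.245×0.095 = 0.02328 m³/s
Panel 2-3: Δb = 11.1 m, d̄ = (0.49+0.93)/2 = 0.71, v̄ = (0.19+0.39)/2 = 0.29 → q = 11.1×0.71×0.29 = 2.285 m³/s
Panel 3-4: Δb = 1 m, d̄ = (0.93+0.64)/2 = 0.785, v̄ = (0.39+0.27)/2 = 0.33 → q = 1×0.785×0.33 = 0.2591 m³/s
Panel 4-5: Δb = 1.9 m, d̄ = (0.64+0.00)/2 = 0.32, v̄ = (0.27+0.00)/2 = 0.135 → q = 1.9×0.32×0.135 = 0.08208 m³/s
Q = Σ q = 2.650 m³/s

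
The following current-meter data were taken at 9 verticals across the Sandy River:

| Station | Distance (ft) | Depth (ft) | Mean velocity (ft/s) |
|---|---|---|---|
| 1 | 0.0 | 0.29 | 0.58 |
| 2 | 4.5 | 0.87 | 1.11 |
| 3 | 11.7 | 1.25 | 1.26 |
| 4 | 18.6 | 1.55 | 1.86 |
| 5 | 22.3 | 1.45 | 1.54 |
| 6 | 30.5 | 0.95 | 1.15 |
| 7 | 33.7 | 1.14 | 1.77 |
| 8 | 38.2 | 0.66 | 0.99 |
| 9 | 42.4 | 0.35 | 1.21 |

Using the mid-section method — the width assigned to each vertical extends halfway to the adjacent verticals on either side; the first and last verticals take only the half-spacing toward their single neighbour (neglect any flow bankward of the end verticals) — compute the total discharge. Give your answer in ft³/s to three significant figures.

63.4 ft³/s

w_1 = (4.5 − 0.0)/2 = 2.25 ft; q_1 = 0.58 × 0.29 × 2.25 = 0.3785 ft³/s
w_2 = (11.7 − 0.0)/2 = 5.85 ft; q_2 = 1.11 × 0.87 × 5.85 = 5.649 ft³/s
w_3 = (18.6 − 4.5)/2 = 7.05 ft; q_3 = 1.26 × 1.25 × 7.05 = 11.10 ft³/s
w_4 = (22.3 − 11.7)/2 = 5.3 ft; q_4 = 1.86 × 1.55 × 5.3 = 15.28 ft³/s
w_5 = (30.5 − 18.6)/2 = 5.95 ft; q_5 = 1.54 × 1.45 × 5.95 = 13.29 ft³/s
w_6 = (33.7 − 22.3)/2 = 5.7 ft; q_6 = 1.15 × 0.95 × 5.7 = 6.227 ft³/s
w_7 = (38.2 − 30.5)/2 = 3.85 ft; q_7 = 1.77 × 1.14 × 3.85 = 7.769 ft³/s
w_8 = (42.4 − 33.7)/2 = 4.35 ft; q_8 = 0.99 × 0.66 × 4.35 = 2.842 ft³/s
w_9 = (42.4 − 38.2)/2 = 2.1 ft; q_9 = 1.21 × 0.35 × 2.1 = 0.8894 ft³/s
Q = Σ qᵢ = 63.43 ft³/s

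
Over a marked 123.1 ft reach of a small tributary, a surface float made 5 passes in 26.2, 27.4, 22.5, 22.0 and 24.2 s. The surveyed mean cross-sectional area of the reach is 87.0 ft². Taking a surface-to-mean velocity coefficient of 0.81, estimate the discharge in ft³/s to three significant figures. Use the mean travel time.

355 ft³/s

t̄ = (26.2 + 27.4 + 22.5 + 22.0 + 24.2) / 5 = 24.46 s
v_surface = L / t̄ = 123.1 / 24.46 = 5.033 ft/s
v_mean = 0.81 × 5.033 = 4.076 ft/s
Q = A × v_mean = 87.0 × 4.076 = 354.7 ft³/s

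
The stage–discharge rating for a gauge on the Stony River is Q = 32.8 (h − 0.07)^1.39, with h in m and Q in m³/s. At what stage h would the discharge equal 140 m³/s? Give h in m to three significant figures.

2.91 m

h − h₀ = (Q/C)^(1/b) = (140/32.8)^(1/1.39) = 2.841 m
h = 0.07 + 2.841 = 2.911 m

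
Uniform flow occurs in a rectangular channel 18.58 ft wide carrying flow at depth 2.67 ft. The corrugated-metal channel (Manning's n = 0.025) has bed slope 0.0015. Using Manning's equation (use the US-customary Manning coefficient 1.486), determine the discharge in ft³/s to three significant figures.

186 ft³/s

A = b·y = 18.58 × 2.67 = 49.61 ft²
P = b + 2y = 18.58 + 2×2.67 = 23.92 ft
R = A/P = 49.61/23.92 = 2.074 ft
Q = (1.486/n)·A·R^(2/3)·S^(1/2) = (1.486/0.025) × 49.61 × 2.074^(2/3) × 0.0015^(1/2) = 185.7 ft³/s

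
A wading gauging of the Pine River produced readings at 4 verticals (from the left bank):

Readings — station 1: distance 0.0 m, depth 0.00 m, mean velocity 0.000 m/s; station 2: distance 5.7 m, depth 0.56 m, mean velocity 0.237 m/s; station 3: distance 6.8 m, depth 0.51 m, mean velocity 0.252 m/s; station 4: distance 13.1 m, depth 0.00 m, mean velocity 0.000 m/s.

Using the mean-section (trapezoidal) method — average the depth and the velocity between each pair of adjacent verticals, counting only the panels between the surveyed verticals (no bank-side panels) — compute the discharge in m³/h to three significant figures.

1930 m³/h

Panel 1-2: Δb = 5.7 m, d̄ = (0.00+0.56)/2 = 0.28, v̄ = (0.000+0.237)/2 = 0.1185 → q = 5.7×0.28×0.1185 = 0.1891 m³/s
Panel 2-3: Δb = 1.1 m, d̄ = (0.56+0.51)/2 = 0.535, v̄ = (0.237+0.252)/2 = 0.2445 → q = 1.1×0.535×0.2445 = 0.1439 m³/s
Panel 3-4: Δb = 6.3 m, d̄ = (0.51+0.00)/2 = 0.255, v̄ = (0.252+0.000)/2 = 0.126 → q = 6.3×0.255×0.126 = 0.2024 m³/s
Q = Σ q = 0.5354 m³/s
= 0.5354 × 3600 = 1928 m³/h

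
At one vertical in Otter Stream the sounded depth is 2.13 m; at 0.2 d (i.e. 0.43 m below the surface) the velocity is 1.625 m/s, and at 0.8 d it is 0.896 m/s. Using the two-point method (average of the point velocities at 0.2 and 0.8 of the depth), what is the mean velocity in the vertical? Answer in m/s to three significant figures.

v̄ = (1.625 + 0.896) / 2 = 1.261 m/s

1.26 m/s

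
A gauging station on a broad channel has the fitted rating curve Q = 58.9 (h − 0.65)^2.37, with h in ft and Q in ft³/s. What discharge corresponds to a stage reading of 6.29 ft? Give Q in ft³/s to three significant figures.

3550 ft³/s

Q = 58.9 × (6.29 − 0.65)^2.37 = 58.9 × 5.64^2.37 = 3553 ft³/s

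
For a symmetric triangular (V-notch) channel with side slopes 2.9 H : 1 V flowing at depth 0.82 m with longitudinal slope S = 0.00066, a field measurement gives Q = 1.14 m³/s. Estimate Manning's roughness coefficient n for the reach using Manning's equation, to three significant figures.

0.0234

A = z·y² = 2.9×0.82² = 1.950 m²
P = 2y√(1+z²) = 2×0.82×√(1+2.9²) = 5.031 m
R = A/P = 1.950/5.031 = 0.3876 m
n = (1/Q)·A·R^(2/3)·S^(1/2) = (1/1.14) × 1.950 × 0.5316 × 0.02569 = 0.02336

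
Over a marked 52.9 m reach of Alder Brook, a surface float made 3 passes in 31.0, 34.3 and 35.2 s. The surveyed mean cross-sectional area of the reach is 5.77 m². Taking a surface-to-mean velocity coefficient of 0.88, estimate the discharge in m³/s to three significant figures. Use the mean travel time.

t̄ = (31.0 + 34.3 + 35.2) / 3 = 33.5 s
v_surface = L / t̄ = 52.9 / 33.5 = 1.579 m/s
v_mean = 0.88 × 1.579 = 1.390 m/s
Q = A × v_mean = 5.77 × 1.390 = 8.018 m³/s

8.02 m³/s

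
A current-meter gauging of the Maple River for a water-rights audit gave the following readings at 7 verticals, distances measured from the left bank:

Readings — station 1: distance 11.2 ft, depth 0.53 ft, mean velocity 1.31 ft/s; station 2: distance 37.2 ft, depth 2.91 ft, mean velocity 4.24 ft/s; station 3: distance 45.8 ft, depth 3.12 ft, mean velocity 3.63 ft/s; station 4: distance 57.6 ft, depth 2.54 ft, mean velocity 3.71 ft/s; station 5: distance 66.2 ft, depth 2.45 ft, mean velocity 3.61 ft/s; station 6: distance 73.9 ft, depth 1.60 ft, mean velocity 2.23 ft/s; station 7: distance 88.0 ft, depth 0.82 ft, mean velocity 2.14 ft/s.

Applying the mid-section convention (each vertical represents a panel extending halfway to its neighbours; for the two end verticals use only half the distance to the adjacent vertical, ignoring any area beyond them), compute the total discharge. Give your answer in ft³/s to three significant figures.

557 ft³/s

w_1 = (37.2 − 11.2)/2 = 13 ft; q_1 = 1.31 × 0.53 × 13 = 9.026 ft³/s
w_2 = (45.8 − 11.2)/2 = 17.3 ft; q_2 = 4.24 × 2.91 × 17.3 = 213.5 ft³/s
w_3 = (57.6 − 37.2)/2 = 10.2 ft; q_3 = 3.63 × 3.12 × 10.2 = 115.5 ft³/s
w_4 = (66.2 − 45.8)/2 = 10.2 ft; q_4 = 3.71 × 2.54 × 10.2 = 96.12 ft³/s
w_5 = (73.9 − 57.6)/2 = 8.15 ft; q_5 = 3.61 × 2.45 × 8.15 = 72.08 ft³/s
w_6 = (88.0 − 66.2)/2 = 10.9 ft; q_6 = 2.23 × 1.60 × 10.9 = 38.89 ft³/s
w_7 = (88.0 − 73.9)/2 = 7.05 ft; q_7 = 2.14 × 0.82 × 7.05 = 12.37 ft³/s
Q = Σ qᵢ = 557.5 ft³/s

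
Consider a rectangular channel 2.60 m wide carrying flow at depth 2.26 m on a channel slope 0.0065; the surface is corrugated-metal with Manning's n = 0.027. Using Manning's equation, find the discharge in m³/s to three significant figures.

A = b·y = 2.60 × 2.26 = 5.876 m²
P = b + 2y = 2.60 + 2×2.26 = 7.120 m
R = A/P = 5.876/7.120 = 0.8253 m
Q = (1/n)·A·R^(2/3)·S^(1/2) = (1/0.027) × 5.876 × 0.8253^(2/3) × 0.0065^(1/2) = 15.44 m³/s

15.4 m³/s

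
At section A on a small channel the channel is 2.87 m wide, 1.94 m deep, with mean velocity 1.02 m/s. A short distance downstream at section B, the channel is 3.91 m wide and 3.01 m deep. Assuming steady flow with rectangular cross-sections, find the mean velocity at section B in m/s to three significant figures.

0.483 m/s

Q = A₁V₁ = (2.87×1.94) × 1.02 = 5.679 m³/s
A₂ = 3.91 × 3.01 = 11.77 m²
V₂ = Q/A₂ = 5.679/11.77 = 0.4825 m/s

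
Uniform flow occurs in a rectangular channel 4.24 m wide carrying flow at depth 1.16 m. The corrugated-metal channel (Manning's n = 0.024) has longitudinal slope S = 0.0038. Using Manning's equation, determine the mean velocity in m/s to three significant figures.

A = b·y = 4.24 × 1.16 = 4.918 m²
P = b + 2y = 4.24 + 2×1.16 = 6.560 m
R = A/P = 4.918/6.560 = 0.7498 m
Q = (1/n)·A·R^(2/3)·S^(1/2) = (1/0.024) × 4.918 × 0.7498^(2/3) × 0.0038^(1/2) = 10.43 m³/s
V = Q/A = 10.43/4.918 = 2.120 m/s

2.12 m/s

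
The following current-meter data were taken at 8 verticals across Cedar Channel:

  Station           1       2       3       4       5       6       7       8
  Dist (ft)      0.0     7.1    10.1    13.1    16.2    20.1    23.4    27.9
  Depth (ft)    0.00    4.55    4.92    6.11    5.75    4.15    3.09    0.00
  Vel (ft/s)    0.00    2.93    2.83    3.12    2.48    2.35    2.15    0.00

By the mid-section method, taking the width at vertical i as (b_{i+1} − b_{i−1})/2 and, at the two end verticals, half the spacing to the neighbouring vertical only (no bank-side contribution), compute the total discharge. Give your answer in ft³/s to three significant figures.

278 ft³/s

w_2 = (10.1 − 0.0)/2 = 5.05 ft; q_2 = 2.93 × 4.55 × 5.05 = 67.32 ft³/s
w_3 = (13.1 − 7.1)/2 = 3 ft; q_3 = 2.83 × 4.92 × 3 = 41.77 ft³/s
w_4 = (16.2 − 10.1)/2 = 3.05 ft; q_4 = 3.12 × 6.11 × 3.05 = 58.14 ft³/s
w_5 = (20.1 − 13.1)/2 = 3.5 ft; q_5 = 2.48 × 5.75 × 3.5 = 49.91 ft³/s
w_6 = (23.4 − 16.2)/2 = 3.6 ft; q_6 = 2.35 × 4.15 × 3.6 = 35.11 ft³/s
w_7 = (27.9 − 20.1)/2 = 3.9 ft; q_7 = 2.15 × 3.09 × 3.9 = 25.91 ft³/s
Stations 1, 8 contribute zero (depth or velocity is 0).
Q = Σ qᵢ = 278.2 ft³/s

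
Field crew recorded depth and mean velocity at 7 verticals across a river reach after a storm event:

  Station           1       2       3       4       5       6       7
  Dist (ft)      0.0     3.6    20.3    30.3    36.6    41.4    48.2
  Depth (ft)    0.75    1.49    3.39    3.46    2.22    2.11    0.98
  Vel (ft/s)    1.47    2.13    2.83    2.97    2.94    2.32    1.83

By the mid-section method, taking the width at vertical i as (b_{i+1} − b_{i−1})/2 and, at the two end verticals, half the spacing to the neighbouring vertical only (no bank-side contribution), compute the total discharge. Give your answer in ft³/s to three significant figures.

317 ft³/s

w_1 = (3.6 − 0.0)/2 = 1.8 ft; q_1 = 1.47 × 0.75 × 1.8 = 1.985 ft³/s
w_2 = (20.3 − 0.0)/2 = 10.15 ft; q_2 = 2.13 × 1.49 × 10.15 = 32.21 ft³/s
w_3 = (30.3 − 3.6)/2 = 13.35 ft; q_3 = 2.83 × 3.39 × 13.35 = 128.1 ft³/s
w_4 = (36.6 − 20.3)/2 = 8.15 ft; q_4 = 2.97 × 3.46 × 8.15 = 83.75 ft³/s
w_5 = (41.4 − 30.3)/2 = 5.55 ft; q_5 = 2.94 × 2.22 × 5.55 = 36.22 ft³/s
w_6 = (48.2 − 36.6)/2 = 5.8 ft; q_6 = 2.32 × 2.11 × 5.8 = 28.39 ft³/s
w_7 = (48.2 − 41.4)/2 = 3.4 ft; q_7 = 1.83 × 0.98 × 3.4 = 6.098 ft³/s
Q = Σ qᵢ = 316.7 ft³/s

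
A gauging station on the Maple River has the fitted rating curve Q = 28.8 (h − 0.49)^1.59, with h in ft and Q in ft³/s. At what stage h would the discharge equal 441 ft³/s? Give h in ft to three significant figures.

6.05 ft

h − h₀ = (Q/C)^(1/b) = (441/28.8)^(1/1.59) = 5.563 ft
h = 0.49 + 5.563 = 6.053 ft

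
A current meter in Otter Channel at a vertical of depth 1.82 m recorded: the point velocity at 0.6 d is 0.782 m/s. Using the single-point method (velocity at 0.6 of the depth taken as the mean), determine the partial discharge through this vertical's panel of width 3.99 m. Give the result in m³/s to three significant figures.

5.68 m³/s

v̄ = v₀.₆ = 0.782 m/s
q = v̄ × d × w = 0.7820 × 1.82 × 3.99 = 5.679 m³/s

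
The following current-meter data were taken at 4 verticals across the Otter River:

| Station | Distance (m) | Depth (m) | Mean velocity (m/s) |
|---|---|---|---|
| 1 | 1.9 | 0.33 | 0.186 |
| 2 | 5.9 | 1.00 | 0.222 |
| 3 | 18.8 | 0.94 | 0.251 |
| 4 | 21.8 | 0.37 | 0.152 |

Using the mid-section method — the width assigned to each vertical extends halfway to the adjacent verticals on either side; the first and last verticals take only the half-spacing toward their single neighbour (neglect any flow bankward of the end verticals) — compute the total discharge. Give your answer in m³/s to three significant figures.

w_1 = (5.9 − 1.9)/2 = 2 m; q_1 = 0.186 × 0.33 × 2 = 0.1228 m³/s
w_2 = (18.8 − 1.9)/2 = 8.45 m; q_2 = 0.222 × 1.00 × 8.45 = 1.876 m³/s
w_3 = (21.8 − 5.9)/2 = 7.95 m; q_3 = 0.251 × 0.94 × 7.95 = 1.876 m³/s
w_4 = (21.8 − 18.8)/2 = 1.5 m; q_4 = 0.152 × 0.37 × 1.5 = 0.08436 m³/s
Q = Σ qᵢ = 3.959 m³/s

3.96 m³/s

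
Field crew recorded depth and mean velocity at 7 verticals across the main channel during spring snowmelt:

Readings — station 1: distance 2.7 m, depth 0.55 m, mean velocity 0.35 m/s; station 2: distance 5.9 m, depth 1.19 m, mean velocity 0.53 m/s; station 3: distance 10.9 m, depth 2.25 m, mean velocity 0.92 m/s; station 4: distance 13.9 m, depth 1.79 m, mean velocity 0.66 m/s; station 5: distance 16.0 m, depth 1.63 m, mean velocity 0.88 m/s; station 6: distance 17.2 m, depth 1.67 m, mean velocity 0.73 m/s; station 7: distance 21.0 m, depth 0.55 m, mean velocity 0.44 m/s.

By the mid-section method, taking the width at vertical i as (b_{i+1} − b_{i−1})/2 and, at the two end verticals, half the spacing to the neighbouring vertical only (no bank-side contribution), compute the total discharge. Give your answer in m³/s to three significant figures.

20.1 m³/s

w_1 = (5.9 − 2.7)/2 = 1.6 m; q_1 = 0.35 × 0.55 × 1.6 = 0.3080 m³/s
w_2 = (10.9 − 2.7)/2 = 4.1 m; q_2 = 0.53 × 1.19 × 4.1 = 2.586 m³/s
w_3 = (13.9 − 5.9)/2 = 4 m; q_3 = 0.92 × 2.25 × 4 = 8.280 m³/s
w_4 = (16.0 − 10.9)/2 = 2.55 m; q_4 = 0.66 × 1.79 × 2.55 = 3.013 m³/s
w_5 = (17.2 − 13.9)/2 = 1.65 m; q_5 = 0.88 × 1.63 × 1.65 = 2.367 m³/s
w_6 = (21.0 − 16.0)/2 = 2.5 m; q_6 = 0.73 × 1.67 × 2.5 = 3.048 m³/s
w_7 = (21.0 − 17.2)/2 = 1.9 m; q_7 = 0.44 × 0.55 × 1.9 = 0.4598 m³/s
Q = Σ qᵢ = 20.06 m³/s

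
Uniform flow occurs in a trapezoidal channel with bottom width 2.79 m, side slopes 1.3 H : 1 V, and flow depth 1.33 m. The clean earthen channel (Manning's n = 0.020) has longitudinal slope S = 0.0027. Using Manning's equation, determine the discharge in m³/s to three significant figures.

A = (b + z·y)·y = (2.79 + 1.3×1.33)×1.33 = 6.010 m²
P = b + 2y√(1+z²) = 2.79 + 2×1.33×√(1+1.3²) = 7.153 m
R = A/P = 6.010/7.153 = 0.8403 m
Q = (1/n)·A·R^(2/3)·S^(1/2) = (1/0.020) × 6.010 × 0.8403^(2/3) × 0.0027^(1/2) = 13.90 m³/s

13.9 m³/s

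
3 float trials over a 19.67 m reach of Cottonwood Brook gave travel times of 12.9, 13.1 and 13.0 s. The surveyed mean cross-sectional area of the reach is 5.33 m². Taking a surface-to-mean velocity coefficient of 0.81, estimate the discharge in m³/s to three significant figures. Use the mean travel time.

6.53 m³/s

t̄ = (12.9 + 13.1 + 13.0) / 3 = 13 s
v_surface = L / t̄ = 19.67 / 13 = 1.513 m/s
v_mean = 0.81 × 1.513 = 1.226 m/s
Q = A × v_mean = 5.33 × 1.226 = 6.532 m³/s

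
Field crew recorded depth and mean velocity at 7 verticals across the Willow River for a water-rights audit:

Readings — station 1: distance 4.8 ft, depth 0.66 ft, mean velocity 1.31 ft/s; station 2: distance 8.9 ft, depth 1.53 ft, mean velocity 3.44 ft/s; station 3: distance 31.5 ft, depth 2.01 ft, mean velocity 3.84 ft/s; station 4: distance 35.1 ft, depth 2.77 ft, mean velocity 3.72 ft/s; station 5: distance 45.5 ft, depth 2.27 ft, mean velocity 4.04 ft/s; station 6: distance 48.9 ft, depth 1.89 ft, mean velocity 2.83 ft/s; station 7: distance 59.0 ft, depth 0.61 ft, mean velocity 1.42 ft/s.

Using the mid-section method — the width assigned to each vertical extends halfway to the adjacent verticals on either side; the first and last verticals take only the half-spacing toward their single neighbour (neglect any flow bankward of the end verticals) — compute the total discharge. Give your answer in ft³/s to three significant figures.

w_1 = (8.9 − 4.8)/2 = 2.05 ft; q_1 = 1.31 × 0.66 × 2.05 = 1.772 ft³/s
w_2 = (31.5 − 4.8)/2 = 13.35 ft; q_2 = 3.44 × 1.53 × 13.35 = 70.26 ft³/s
w_3 = (35.1 − 8.9)/2 = 13.1 ft; q_3 = 3.84 × 2.01 × 13.1 = 101.1 ft³/s
w_4 = (45.5 − 31.5)/2 = 7 ft; q_4 = 3.72 × 2.77 × 7 = 72.13 ft³/s
w_5 = (48.9 − 35.1)/2 = 6.9 ft; q_5 = 4.04 × 2.27 × 6.9 = 63.28 ft³/s
w_6 = (59.0 − 45.5)/2 = 6.75 ft; q_6 = 2.83 × 1.89 × 6.75 = 36.10 ft³/s
w_7 = (59.0 − 48.9)/2 = 5.05 ft; q_7 = 1.42 × 0.61 × 5.05 = 4.374 ft³/s
Q = Σ qᵢ = 349.0 ft³/s

349 ft³/s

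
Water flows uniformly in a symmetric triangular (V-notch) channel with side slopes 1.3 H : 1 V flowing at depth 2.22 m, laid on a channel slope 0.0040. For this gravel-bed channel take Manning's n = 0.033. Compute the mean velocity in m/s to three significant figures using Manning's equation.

A = z·y² = 1.3×2.22² = 6.407 m²
P = 2y√(1+z²) = 2×2.22×√(1+1.3²) = 7.282 m
R = A/P = 6.407/7.282 = 0.8798 m
Q = (1/n)·A·R^(2/3)·S^(1/2) = (1/0.033) × 6.407 × 0.8798^(2/3) × 0.0040^(1/2) = 11.27 m³/s
V = Q/A = 11.27/6.407 = 1.760 m/s

1.76 m/s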